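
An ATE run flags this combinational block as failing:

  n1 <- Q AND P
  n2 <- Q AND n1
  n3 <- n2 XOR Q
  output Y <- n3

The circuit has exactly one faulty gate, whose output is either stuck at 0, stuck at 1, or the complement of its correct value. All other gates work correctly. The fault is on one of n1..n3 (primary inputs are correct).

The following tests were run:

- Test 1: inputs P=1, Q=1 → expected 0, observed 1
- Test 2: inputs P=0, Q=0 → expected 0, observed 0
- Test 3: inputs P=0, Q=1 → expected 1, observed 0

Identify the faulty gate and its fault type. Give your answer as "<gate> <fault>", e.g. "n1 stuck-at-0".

Fault-free values for test 1 (P=1, Q=1): n1=1, n2=1, n3=0, giving Y=0. Observed 1.
Test 1: faults giving observed 1 are {n1 stuck-at-0, n1 inverted output, n2 stuck-at-0, n2 inverted output, n3 stuck-at-1, n3 inverted output}.
Test 2 (P=0, Q=0): fault-free n1=0, n2=0, n3=0 → 0; observed 0. Eliminates n2 inverted output, n3 stuck-at-1, n3 inverted output.
Test 3 (P=0, Q=1): fault-free n1=0, n2=0, n3=1 → 1; observed 0. Eliminates n1 stuck-at-0, n2 stuck-at-0.
Only n1 inverted output is consistent with every test.

n1 inverted output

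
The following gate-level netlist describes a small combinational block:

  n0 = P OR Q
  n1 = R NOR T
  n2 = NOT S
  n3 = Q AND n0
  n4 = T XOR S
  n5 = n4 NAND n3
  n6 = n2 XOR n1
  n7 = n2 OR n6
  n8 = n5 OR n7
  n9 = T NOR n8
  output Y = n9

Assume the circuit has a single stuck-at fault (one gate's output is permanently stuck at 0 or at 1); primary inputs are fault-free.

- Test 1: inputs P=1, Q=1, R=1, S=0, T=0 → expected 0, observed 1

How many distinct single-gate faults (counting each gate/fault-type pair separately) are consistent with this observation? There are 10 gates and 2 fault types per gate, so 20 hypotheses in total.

Fault-free: n0=1, n1=0, n2=1, n3=1, n4=0, n5=1, n6=1, n7=1, n8=1, n9=0 → 0. Observed 1.
  n0: none of the 2 fault types match ✗
  n1: none of the 2 fault types match ✗
  n2: none of the 2 fault types match ✗
  n3: none of the 2 fault types match ✗
  n4: none of the 2 fault types match ✗
  n5: none of the 2 fault types match ✗
  n6: none of the 2 fault types match ✗
  n7: none of the 2 fault types match ✗
  n8: stuck-at-0 ✓; others ✗
  n9: stuck-at-1 ✓; others ✗
Consistent faults: {n8 stuck-at-0, n9 stuck-at-1} — 2 in all.

2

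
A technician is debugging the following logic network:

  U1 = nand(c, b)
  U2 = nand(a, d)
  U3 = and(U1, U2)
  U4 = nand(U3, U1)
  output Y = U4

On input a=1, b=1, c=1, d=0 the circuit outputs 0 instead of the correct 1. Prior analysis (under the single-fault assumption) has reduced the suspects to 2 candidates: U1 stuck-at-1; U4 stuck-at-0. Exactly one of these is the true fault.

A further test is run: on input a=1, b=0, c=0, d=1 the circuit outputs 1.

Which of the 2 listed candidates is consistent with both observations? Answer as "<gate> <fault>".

U1 stuck-at-1

Evaluate each candidate on input a=1, b=0, c=0, d=1:
  U1 stuck-at-1: U1=1 [stuck-at-1], U2=0, U3=0, U4=1 → 1 — matches
  U4 stuck-at-0: U1=1, U2=0, U3=0, U4=0 [stuck-at-0] → 0 — eliminated
Only U1 stuck-at-1 reproduces the observed 1.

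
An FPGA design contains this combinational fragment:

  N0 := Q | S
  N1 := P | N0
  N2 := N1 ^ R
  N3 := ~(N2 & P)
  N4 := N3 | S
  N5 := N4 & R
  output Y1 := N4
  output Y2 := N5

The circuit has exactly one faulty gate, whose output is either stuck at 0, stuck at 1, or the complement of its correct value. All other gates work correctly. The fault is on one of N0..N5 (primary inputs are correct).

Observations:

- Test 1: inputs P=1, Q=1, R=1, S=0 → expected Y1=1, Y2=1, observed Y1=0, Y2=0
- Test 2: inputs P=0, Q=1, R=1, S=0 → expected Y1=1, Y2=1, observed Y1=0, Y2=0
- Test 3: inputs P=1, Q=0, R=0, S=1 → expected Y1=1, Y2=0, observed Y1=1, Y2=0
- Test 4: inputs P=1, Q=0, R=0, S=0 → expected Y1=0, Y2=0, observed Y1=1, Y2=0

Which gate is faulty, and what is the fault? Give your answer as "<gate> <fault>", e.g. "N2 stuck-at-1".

N3 inverted output

Fault-free values for test 1 (P=1, Q=1, R=1, S=0): N0=1, N1=1, N2=0, N3=1, N4=1, N5=1, giving Y1=1, Y2=1. Observed Y1=0, Y2=0.
Test 1: faults giving observed Y1=0, Y2=0 are {N1 stuck-at-0, N1 inverted output, N2 stuck-at-1, N2 inverted output, N3 stuck-at-0, N3 inverted output, N4 stuck-at-0, N4 inverted output}.
Test 2 (P=0, Q=1, R=1, S=0): fault-free N0=1, N1=1, N2=0, N3=1, N4=1, N5=1 → Y1=1, Y2=1; observed Y1=0, Y2=0. Eliminates N1 stuck-at-0, N1 inverted output, N2 stuck-at-1, N2 inverted output.
Test 3 (P=1, Q=0, R=0, S=1): fault-free N0=1, N1=1, N2=1, N3=0, N4=1, N5=0 → Y1=1, Y2=0; observed Y1=1, Y2=0. Eliminates N4 stuck-at-0, N4 inverted output.
Test 4 (P=1, Q=0, R=0, S=0): fault-free N0=0, N1=1, N2=1, N3=0, N4=0, N5=0 → Y1=0, Y2=0; observed Y1=1, Y2=0. Eliminates N3 stuck-at-0.
Only N3 inverted output is consistent with every test.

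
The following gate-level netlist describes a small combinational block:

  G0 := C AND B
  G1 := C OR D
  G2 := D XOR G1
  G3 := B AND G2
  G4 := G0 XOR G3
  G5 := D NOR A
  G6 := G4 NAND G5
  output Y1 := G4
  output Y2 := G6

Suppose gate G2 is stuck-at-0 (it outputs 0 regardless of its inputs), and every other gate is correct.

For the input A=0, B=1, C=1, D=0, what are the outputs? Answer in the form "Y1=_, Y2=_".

Propagate with G2 forced: G0=1, G1=1, G2=0 [stuck-at-0], G3=0, G4=1, G5=1, G6=0.
So the outputs are Y1=1, Y2=0. (Without the fault they would be Y1=0, Y2=1.)

Y1=1, Y2=0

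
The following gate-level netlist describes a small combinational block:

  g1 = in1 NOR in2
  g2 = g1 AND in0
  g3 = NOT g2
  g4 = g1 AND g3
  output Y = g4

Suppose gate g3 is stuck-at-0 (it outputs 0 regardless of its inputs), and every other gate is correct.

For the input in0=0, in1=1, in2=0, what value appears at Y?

Propagate with g3 forced: g1=0, g2=0, g3=0 [stuck-at-0], g4=0.
So Y = 0. (Same as the fault-free value — the fault is masked on this input.)

0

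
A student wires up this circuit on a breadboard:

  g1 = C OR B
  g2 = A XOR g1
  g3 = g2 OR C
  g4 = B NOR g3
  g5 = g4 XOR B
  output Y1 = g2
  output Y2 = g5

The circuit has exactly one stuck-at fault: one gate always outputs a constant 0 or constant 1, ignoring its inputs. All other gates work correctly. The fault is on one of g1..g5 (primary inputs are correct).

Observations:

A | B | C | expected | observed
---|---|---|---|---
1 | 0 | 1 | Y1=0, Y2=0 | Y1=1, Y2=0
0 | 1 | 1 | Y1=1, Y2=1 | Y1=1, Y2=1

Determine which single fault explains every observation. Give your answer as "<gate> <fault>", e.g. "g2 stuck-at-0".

Fault-free values for test 1 (A=1, B=0, C=1): g1=1, g2=0, g3=1, g4=0, g5=0, giving Y1=0, Y2=0. Observed Y1=1, Y2=0.
Test 1: faults giving observed Y1=1, Y2=0 are {g1 stuck-at-0, g2 stuck-at-1}.
Test 2 (A=0, B=1, C=1): fault-free g1=1, g2=1, g3=1, g4=0, g5=1 → Y1=1, Y2=1; observed Y1=1, Y2=1. Eliminates g1 stuck-at-0.
Only g2 stuck-at-1 is consistent with every test.

g2 stuck-at-1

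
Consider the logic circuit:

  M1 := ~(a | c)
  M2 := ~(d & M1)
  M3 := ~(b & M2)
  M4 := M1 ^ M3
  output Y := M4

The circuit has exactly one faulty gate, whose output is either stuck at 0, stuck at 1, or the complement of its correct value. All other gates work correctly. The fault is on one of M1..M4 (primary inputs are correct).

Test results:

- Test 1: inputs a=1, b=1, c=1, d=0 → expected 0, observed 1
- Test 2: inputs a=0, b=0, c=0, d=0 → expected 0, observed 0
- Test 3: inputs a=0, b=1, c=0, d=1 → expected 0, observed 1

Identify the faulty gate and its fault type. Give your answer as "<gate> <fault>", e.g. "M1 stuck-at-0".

Fault-free values for test 1 (a=1, b=1, c=1, d=0): M1=0, M2=1, M3=0, M4=0, giving Y=0. Observed 1.
Test 1: faults giving observed 1 are {M1 stuck-at-1, M1 inverted output, M2 stuck-at-0, M2 inverted output, M3 stuck-at-1, M3 inverted output, M4 stuck-at-1, M4 inverted output}.
Test 2 (a=0, b=0, c=0, d=0): fault-free M1=1, M2=1, M3=1, M4=0 → 0; observed 0. Eliminates M1 inverted output, M3 inverted output, M4 stuck-at-1, M4 inverted output.
Test 3 (a=0, b=1, c=0, d=1): fault-free M1=1, M2=0, M3=1, M4=0 → 0; observed 1. Eliminates M1 stuck-at-1, M2 stuck-at-0, M3 stuck-at-1.
Only M2 inverted output is consistent with every test.

M2 inverted output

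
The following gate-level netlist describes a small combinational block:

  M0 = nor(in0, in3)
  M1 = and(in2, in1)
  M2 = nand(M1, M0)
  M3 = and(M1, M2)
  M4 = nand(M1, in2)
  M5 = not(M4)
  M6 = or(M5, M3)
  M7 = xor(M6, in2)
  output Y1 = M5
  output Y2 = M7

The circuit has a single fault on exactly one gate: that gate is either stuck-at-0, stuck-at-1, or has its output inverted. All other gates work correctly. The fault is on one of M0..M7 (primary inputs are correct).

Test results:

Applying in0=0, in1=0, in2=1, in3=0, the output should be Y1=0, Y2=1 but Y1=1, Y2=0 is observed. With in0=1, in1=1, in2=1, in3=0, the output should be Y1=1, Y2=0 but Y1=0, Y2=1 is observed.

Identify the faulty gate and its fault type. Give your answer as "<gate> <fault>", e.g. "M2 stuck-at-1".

Fault-free values for test 1 (in0=0, in1=0, in2=1, in3=0): M0=1, M1=0, M2=1, M3=0, M4=1, M5=0, M6=0, M7=1, giving Y1=0, Y2=1. Observed Y1=1, Y2=0.
Test 1: faults giving observed Y1=1, Y2=0 are {M1 stuck-at-1, M1 inverted output, M4 stuck-at-0, M4 inverted output, M5 stuck-at-1, M5 inverted output}.
Test 2 (in0=1, in1=1, in2=1, in3=0): fault-free M0=0, M1=1, M2=1, M3=1, M4=0, M5=1, M6=1, M7=0 → Y1=1, Y2=0; observed Y1=0, Y2=1. Eliminates M1 stuck-at-1, M4 stuck-at-0, M4 inverted output, M5 stuck-at-1, M5 inverted output.
Only M1 inverted output is consistent with every test.

M1 inverted output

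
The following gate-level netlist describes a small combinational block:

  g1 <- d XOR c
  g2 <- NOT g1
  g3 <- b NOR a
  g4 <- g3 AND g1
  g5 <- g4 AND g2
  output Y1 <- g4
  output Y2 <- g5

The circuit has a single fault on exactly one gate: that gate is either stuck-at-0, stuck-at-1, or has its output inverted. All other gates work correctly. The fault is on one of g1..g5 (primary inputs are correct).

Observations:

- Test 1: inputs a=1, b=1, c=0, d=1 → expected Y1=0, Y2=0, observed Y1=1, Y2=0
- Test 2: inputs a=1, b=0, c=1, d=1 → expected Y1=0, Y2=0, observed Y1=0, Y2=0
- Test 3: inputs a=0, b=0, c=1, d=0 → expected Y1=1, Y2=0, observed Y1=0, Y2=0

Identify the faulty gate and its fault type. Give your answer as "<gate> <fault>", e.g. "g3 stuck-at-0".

g3 inverted output

Fault-free values for test 1 (a=1, b=1, c=0, d=1): g1=1, g2=0, g3=0, g4=0, g5=0, giving Y1=0, Y2=0. Observed Y1=1, Y2=0.
Test 1: faults giving observed Y1=1, Y2=0 are {g3 stuck-at-1, g3 inverted output, g4 stuck-at-1, g4 inverted output}.
Test 2 (a=1, b=0, c=1, d=1): fault-free g1=0, g2=1, g3=0, g4=0, g5=0 → Y1=0, Y2=0; observed Y1=0, Y2=0. Eliminates g4 stuck-at-1, g4 inverted output.
Test 3 (a=0, b=0, c=1, d=0): fault-free g1=1, g2=0, g3=1, g4=1, g5=0 → Y1=1, Y2=0; observed Y1=0, Y2=0. Eliminates g3 stuck-at-1.
Only g3 inverted output is consistent with every test.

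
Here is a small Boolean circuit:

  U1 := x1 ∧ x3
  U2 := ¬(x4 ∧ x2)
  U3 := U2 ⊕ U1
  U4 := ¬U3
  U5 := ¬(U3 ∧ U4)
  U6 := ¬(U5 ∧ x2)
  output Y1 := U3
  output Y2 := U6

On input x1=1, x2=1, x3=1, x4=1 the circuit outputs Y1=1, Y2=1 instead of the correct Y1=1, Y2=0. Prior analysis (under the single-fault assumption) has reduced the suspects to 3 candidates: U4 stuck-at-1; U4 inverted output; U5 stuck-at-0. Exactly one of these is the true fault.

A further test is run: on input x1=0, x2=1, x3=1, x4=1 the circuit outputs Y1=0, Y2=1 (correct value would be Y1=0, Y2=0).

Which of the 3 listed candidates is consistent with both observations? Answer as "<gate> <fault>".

U5 stuck-at-0

Evaluate each candidate on input x1=0, x2=1, x3=1, x4=1:
  U4 stuck-at-1: U1=0, U2=0, U3=0, U4=1 [stuck-at-1], U5=1, U6=0 → Y1=0, Y2=0 — eliminated
  U4 inverted output: U1=0, U2=0, U3=0, U4=0 [inverted output], U5=1, U6=0 → Y1=0, Y2=0 — eliminated
  U5 stuck-at-0: U1=0, U2=0, U3=0, U4=1, U5=0 [stuck-at-0], U6=1 → Y1=0, Y2=1 — matches
Only U5 stuck-at-0 reproduces the observed Y1=0, Y2=1.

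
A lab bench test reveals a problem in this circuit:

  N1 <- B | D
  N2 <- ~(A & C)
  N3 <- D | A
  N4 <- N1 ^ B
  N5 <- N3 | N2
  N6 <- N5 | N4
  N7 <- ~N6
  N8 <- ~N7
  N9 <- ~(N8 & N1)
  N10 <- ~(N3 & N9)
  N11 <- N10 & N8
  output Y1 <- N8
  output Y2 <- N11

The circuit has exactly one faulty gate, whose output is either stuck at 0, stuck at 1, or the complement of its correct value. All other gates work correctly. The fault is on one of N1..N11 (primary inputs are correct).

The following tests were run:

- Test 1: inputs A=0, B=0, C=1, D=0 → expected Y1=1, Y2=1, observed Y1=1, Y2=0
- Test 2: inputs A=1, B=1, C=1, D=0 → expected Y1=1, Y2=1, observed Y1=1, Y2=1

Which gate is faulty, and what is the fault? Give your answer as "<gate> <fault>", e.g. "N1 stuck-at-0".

N3 stuck-at-1

Fault-free values for test 1 (A=0, B=0, C=1, D=0): N1=0, N2=1, N3=0, N4=0, N5=1, N6=1, N7=0, N8=1, N9=1, N10=1, N11=1, giving Y1=1, Y2=1. Observed Y1=1, Y2=0.
Test 1: faults giving observed Y1=1, Y2=0 are {N3 stuck-at-1, N3 inverted output, N10 stuck-at-0, N10 inverted output, N11 stuck-at-0, N11 inverted output}.
Test 2 (A=1, B=1, C=1, D=0): fault-free N1=1, N2=0, N3=1, N4=0, N5=1, N6=1, N7=0, N8=1, N9=0, N10=1, N11=1 → Y1=1, Y2=1; observed Y1=1, Y2=1. Eliminates N3 inverted output, N10 stuck-at-0, N10 inverted output, N11 stuck-at-0, N11 inverted output.
Only N3 stuck-at-1 is consistent with every test.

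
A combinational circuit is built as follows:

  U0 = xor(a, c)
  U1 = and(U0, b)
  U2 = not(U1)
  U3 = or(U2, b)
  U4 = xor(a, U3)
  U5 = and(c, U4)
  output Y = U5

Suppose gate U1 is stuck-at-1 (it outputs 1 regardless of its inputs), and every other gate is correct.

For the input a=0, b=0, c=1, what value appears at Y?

Propagate with U1 forced: U0=1, U1=1 [stuck-at-1], U2=0, U3=0, U4=0, U5=0.
So Y = 0. (Without the fault it would be 1.)

0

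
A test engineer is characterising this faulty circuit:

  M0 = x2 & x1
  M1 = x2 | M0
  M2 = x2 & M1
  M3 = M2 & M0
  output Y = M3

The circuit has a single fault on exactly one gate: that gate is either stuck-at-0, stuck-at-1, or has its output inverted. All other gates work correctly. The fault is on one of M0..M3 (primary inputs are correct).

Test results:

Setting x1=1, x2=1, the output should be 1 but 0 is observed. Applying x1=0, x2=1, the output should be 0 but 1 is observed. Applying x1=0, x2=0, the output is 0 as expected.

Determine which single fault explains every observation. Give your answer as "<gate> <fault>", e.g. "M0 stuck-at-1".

M0 inverted output

Fault-free values for test 1 (x1=1, x2=1): M0=1, M1=1, M2=1, M3=1, giving Y=1. Observed 0.
Test 1: faults giving observed 0 are {M0 stuck-at-0, M0 inverted output, M1 stuck-at-0, M1 inverted output, M2 stuck-at-0, M2 inverted output, M3 stuck-at-0, M3 inverted output}.
Test 2 (x1=0, x2=1): fault-free M0=0, M1=1, M2=1, M3=0 → 0; observed 1. Eliminates M0 stuck-at-0, M1 stuck-at-0, M1 inverted output, M2 stuck-at-0, M2 inverted output, M3 stuck-at-0.
Test 3 (x1=0, x2=0): fault-free M0=0, M1=0, M2=0, M3=0 → 0; observed 0. Eliminates M3 inverted output.
Only M0 inverted output is consistent with every test.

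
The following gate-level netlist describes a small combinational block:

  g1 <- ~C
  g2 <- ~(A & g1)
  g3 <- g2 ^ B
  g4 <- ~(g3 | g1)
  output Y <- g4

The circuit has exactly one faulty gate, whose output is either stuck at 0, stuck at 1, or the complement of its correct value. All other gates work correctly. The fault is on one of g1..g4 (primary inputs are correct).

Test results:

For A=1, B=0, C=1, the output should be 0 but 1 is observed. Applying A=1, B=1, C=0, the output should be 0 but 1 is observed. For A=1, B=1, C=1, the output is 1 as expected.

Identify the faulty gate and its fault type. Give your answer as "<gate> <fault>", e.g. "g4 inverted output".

g4 stuck-at-1

Fault-free values for test 1 (A=1, B=0, C=1): g1=0, g2=1, g3=1, g4=0, giving Y=0. Observed 1.
Test 1: faults giving observed 1 are {g2 stuck-at-0, g2 inverted output, g3 stuck-at-0, g3 inverted output, g4 stuck-at-1, g4 inverted output}.
Test 2 (A=1, B=1, C=0): fault-free g1=1, g2=0, g3=1, g4=0 → 0; observed 1. Eliminates g2 stuck-at-0, g2 inverted output, g3 stuck-at-0, g3 inverted output.
Test 3 (A=1, B=1, C=1): fault-free g1=0, g2=1, g3=0, g4=1 → 1; observed 1. Eliminates g4 inverted output.
Only g4 stuck-at-1 is consistent with every test.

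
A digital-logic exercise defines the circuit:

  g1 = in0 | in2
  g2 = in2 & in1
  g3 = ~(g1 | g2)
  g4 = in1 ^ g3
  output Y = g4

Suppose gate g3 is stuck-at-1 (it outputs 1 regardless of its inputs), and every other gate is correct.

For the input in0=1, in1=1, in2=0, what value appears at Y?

Propagate with g3 forced: g1=1, g2=0, g3=1 [stuck-at-1], g4=0.
So Y = 0. (Without the fault it would be 1.)

0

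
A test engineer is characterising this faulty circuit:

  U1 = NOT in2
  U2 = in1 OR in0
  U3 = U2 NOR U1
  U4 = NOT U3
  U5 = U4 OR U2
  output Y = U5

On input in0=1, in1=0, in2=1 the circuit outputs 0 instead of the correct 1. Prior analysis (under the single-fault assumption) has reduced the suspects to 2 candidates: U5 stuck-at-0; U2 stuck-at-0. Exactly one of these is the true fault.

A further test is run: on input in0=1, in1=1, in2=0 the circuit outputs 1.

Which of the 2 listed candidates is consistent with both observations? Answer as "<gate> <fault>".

U2 stuck-at-0

Evaluate each candidate on input in0=1, in1=1, in2=0:
  U5 stuck-at-0: U1=1, U2=1, U3=0, U4=1, U5=0 [stuck-at-0] → 0 — eliminated
  U2 stuck-at-0: U1=1, U2=0 [stuck-at-0], U3=0, U4=1, U5=1 → 1 — matches
Only U2 stuck-at-0 reproduces the observed 1.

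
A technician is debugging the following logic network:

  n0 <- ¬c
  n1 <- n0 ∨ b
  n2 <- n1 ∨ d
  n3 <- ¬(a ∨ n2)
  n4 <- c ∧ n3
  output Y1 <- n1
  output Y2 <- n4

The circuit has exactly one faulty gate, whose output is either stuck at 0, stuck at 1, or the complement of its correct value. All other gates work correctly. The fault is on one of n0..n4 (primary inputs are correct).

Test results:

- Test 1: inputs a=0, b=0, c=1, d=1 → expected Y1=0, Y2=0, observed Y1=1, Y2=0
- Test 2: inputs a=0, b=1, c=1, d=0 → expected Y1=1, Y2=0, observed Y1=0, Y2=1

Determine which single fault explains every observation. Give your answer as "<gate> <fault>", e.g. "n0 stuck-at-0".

n1 inverted output

Fault-free values for test 1 (a=0, b=0, c=1, d=1): n0=0, n1=0, n2=1, n3=0, n4=0, giving Y1=0, Y2=0. Observed Y1=1, Y2=0.
Test 1: faults giving observed Y1=1, Y2=0 are {n0 stuck-at-1, n0 inverted output, n1 stuck-at-1, n1 inverted output}.
Test 2 (a=0, b=1, c=1, d=0): fault-free n0=0, n1=1, n2=1, n3=0, n4=0 → Y1=1, Y2=0; observed Y1=0, Y2=1. Eliminates n0 stuck-at-1, n0 inverted output, n1 stuck-at-1.
Only n1 inverted output is consistent with every test.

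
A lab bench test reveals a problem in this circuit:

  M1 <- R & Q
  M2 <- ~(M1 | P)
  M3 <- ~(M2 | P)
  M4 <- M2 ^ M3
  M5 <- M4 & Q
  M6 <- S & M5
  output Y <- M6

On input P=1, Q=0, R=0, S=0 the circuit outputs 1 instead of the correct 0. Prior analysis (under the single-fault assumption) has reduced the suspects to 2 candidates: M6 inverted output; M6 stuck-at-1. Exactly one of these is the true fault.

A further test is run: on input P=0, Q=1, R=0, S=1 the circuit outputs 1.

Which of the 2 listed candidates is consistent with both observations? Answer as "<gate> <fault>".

M6 stuck-at-1

Evaluate each candidate on input P=0, Q=1, R=0, S=1:
  M6 inverted output: M1=0, M2=1, M3=0, M4=1, M5=1, M6=0 [inverted output] → 0 — eliminated
  M6 stuck-at-1: M1=0, M2=1, M3=0, M4=1, M5=1, M6=1 [stuck-at-1] → 1 — matches
Only M6 stuck-at-1 reproduces the observed 1.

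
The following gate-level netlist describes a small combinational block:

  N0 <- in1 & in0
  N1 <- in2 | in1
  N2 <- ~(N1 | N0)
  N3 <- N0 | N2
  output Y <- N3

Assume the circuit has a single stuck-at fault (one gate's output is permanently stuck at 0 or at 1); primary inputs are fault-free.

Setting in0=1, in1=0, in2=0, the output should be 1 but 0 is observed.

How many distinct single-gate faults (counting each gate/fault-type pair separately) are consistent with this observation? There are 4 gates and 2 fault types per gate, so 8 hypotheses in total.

3

Fault-free: N0=0, N1=0, N2=1, N3=1 → 1. Observed 0.
  N0 stuck-at-0: output 1 ✗
  N0 stuck-at-1: output 1 ✗
  N1 stuck-at-0: output 1 ✗
  N1 stuck-at-1: output 0 ✓
  N2 stuck-at-0: output 0 ✓
  N2 stuck-at-1: output 1 ✗
  N3 stuck-at-0: output 0 ✓
  N3 stuck-at-1: output 1 ✗
Consistent faults: {N1 stuck-at-1, N2 stuck-at-0, N3 stuck-at-0} — 3 in all.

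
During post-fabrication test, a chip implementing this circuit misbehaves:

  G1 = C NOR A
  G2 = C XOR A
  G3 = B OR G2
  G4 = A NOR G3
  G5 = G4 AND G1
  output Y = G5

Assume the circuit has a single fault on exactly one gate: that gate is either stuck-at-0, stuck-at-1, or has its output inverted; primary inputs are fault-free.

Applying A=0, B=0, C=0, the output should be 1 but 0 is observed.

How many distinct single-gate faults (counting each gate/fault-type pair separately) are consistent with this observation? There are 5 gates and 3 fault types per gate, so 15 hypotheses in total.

Fault-free: G1=1, G2=0, G3=0, G4=1, G5=1 → 1. Observed 0.
  G1: stuck-at-0, inverted output ✓; others ✗
  G2: stuck-at-1, inverted output ✓; others ✗
  G3: stuck-at-1, inverted output ✓; others ✗
  G4: stuck-at-0, inverted output ✓; others ✗
  G5: stuck-at-0, inverted output ✓; others ✗
Consistent faults: {G1 stuck-at-0, G1 inverted output, G2 stuck-at-1, G2 inverted output, G3 stuck-at-1, G3 inverted output, G4 stuck-at-0, G4 inverted output, G5 stuck-at-0, G5 inverted output} — 10 in all.

10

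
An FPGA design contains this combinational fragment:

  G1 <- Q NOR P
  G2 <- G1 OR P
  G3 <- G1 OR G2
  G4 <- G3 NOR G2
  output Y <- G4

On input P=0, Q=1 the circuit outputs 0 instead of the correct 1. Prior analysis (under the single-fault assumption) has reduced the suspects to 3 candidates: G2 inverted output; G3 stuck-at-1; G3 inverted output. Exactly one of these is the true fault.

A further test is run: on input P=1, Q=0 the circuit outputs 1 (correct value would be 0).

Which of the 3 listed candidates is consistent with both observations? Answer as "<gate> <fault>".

G2 inverted output

Evaluate each candidate on input P=1, Q=0:
  G2 inverted output: G1=0, G2=0 [inverted output], G3=0, G4=1 → 1 — matches
  G3 stuck-at-1: G1=0, G2=1, G3=1 [stuck-at-1], G4=0 → 0 — eliminated
  G3 inverted output: G1=0, G2=1, G3=0 [inverted output], G4=0 → 0 — eliminated
Only G2 inverted output reproduces the observed 1.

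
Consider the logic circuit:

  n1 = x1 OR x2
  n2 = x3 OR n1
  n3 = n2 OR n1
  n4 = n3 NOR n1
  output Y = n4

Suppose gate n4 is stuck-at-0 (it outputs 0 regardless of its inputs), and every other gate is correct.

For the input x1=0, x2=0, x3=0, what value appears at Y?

0

Propagate with n4 forced: n1=0, n2=0, n3=0, n4=0 [stuck-at-0].
So Y = 0. (Without the fault it would be 1.)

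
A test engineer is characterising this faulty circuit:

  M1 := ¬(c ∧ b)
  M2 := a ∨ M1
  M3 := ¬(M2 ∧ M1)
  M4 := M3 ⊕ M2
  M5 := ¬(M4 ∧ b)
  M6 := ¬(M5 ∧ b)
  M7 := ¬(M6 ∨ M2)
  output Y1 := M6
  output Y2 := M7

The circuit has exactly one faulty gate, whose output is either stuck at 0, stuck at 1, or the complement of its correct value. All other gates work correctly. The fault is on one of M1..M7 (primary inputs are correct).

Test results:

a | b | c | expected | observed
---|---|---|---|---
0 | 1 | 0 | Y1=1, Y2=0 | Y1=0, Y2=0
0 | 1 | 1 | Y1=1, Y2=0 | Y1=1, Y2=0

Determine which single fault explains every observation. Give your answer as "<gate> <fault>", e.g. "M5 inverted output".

Fault-free values for test 1 (a=0, b=1, c=0): M1=1, M2=1, M3=0, M4=1, M5=0, M6=1, M7=0, giving Y1=1, Y2=0. Observed Y1=0, Y2=0.
Test 1: faults giving observed Y1=0, Y2=0 are {M3 stuck-at-1, M3 inverted output, M4 stuck-at-0, M4 inverted output, M5 stuck-at-1, M5 inverted output, M6 stuck-at-0, M6 inverted output}.
Test 2 (a=0, b=1, c=1): fault-free M1=0, M2=0, M3=1, M4=1, M5=0, M6=1, M7=0 → Y1=1, Y2=0; observed Y1=1, Y2=0. Eliminates M3 inverted output, M4 stuck-at-0, M4 inverted output, M5 stuck-at-1, M5 inverted output, M6 stuck-at-0, M6 inverted output.
Only M3 stuck-at-1 is consistent with every test.

M3 stuck-at-1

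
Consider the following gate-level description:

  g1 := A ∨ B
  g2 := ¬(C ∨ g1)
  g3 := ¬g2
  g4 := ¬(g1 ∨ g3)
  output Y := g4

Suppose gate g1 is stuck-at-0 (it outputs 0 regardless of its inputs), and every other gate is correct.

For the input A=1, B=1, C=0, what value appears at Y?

1

Propagate with g1 forced: g1=0 [stuck-at-0], g2=1, g3=0, g4=1.
So Y = 1. (Without the fault it would be 0.)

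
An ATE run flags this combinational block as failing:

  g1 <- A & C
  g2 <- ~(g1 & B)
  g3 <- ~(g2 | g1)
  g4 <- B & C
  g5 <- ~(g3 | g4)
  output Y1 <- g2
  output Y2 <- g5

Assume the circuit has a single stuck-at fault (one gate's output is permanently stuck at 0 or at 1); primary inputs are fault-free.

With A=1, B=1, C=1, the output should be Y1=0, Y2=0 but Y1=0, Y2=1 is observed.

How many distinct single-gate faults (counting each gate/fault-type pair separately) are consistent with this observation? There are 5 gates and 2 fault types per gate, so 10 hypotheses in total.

2

Fault-free: g1=1, g2=0, g3=0, g4=1, g5=0 → Y1=0, Y2=0. Observed Y1=0, Y2=1.
  g1 stuck-at-0: output Y1=1, Y2=0 ✗
  g1 stuck-at-1: output Y1=0, Y2=0 ✗
  g2 stuck-at-0: output Y1=0, Y2=0 ✗
  g2 stuck-at-1: output Y1=1, Y2=0 ✗
  g3 stuck-at-0: output Y1=0, Y2=0 ✗
  g3 stuck-at-1: output Y1=0, Y2=0 ✗
  g4 stuck-at-0: output Y1=0, Y2=1 ✓
  g4 stuck-at-1: output Y1=0, Y2=0 ✗
  g5 stuck-at-0: output Y1=0, Y2=0 ✗
  g5 stuck-at-1: output Y1=0, Y2=1 ✓
Consistent faults: {g4 stuck-at-0, g5 stuck-at-1} — 2 in all.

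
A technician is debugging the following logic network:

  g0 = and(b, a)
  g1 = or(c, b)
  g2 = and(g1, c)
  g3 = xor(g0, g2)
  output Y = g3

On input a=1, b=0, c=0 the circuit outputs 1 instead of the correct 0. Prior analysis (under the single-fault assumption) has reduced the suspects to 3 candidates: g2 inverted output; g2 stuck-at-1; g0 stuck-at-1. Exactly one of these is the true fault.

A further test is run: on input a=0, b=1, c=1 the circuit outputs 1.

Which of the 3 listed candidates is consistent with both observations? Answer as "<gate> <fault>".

g2 stuck-at-1

Evaluate each candidate on input a=0, b=1, c=1:
  g2 inverted output: g0=0, g1=1, g2=0 [inverted output], g3=0 → 0 — eliminated
  g2 stuck-at-1: g0=0, g1=1, g2=1 [stuck-at-1], g3=1 → 1 — matches
  g0 stuck-at-1: g0=1 [stuck-at-1], g1=1, g2=1, g3=0 → 0 — eliminated
Only g2 stuck-at-1 reproduces the observed 1.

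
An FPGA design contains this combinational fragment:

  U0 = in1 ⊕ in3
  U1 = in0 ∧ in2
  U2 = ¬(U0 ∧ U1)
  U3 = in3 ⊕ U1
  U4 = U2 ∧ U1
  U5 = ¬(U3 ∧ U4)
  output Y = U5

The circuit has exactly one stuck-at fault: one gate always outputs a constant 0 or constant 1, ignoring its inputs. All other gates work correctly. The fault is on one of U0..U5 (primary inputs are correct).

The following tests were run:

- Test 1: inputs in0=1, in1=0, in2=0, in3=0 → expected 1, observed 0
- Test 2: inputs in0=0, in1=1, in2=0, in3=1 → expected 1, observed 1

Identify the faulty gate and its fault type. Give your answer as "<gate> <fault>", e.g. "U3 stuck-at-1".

Fault-free values for test 1 (in0=1, in1=0, in2=0, in3=0): U0=0, U1=0, U2=1, U3=0, U4=0, U5=1, giving Y=1. Observed 0.
Test 1: faults giving observed 0 are {U1 stuck-at-1, U5 stuck-at-0}.
Test 2 (in0=0, in1=1, in2=0, in3=1): fault-free U0=0, U1=0, U2=1, U3=1, U4=0, U5=1 → 1; observed 1. Eliminates U5 stuck-at-0.
Only U1 stuck-at-1 is consistent with every test.

U1 stuck-at-1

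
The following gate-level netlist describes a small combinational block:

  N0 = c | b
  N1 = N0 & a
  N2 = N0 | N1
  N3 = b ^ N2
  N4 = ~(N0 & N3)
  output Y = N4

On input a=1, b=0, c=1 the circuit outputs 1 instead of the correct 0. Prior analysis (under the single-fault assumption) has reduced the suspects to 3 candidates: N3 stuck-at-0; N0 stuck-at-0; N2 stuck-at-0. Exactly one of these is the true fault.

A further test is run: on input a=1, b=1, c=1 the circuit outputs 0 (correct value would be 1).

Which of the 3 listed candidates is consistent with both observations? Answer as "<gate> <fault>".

N2 stuck-at-0

Evaluate each candidate on input a=1, b=1, c=1:
  N3 stuck-at-0: N0=1, N1=1, N2=1, N3=0 [stuck-at-0], N4=1 → 1 — eliminated
  N0 stuck-at-0: N0=0 [stuck-at-0], N1=0, N2=0, N3=1, N4=1 → 1 — eliminated
  N2 stuck-at-0: N0=1, N1=1, N2=0 [stuck-at-0], N3=1, N4=0 → 0 — matches
Only N2 stuck-at-0 reproduces the observed 0.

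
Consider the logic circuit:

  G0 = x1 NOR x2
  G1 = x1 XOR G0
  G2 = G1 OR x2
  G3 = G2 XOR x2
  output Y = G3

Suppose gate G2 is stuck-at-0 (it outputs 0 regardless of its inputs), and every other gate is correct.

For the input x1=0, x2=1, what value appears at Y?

Propagate with G2 forced: G0=0, G1=0, G2=0 [stuck-at-0], G3=1.
So Y = 1. (Without the fault it would be 0.)

1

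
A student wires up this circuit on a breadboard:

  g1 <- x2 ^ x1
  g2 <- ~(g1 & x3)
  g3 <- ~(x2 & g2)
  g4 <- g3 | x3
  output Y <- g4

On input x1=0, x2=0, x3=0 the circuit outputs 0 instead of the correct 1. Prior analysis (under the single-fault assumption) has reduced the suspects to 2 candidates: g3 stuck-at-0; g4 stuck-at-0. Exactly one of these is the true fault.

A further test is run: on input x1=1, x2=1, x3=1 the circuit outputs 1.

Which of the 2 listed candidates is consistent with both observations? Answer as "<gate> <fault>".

Evaluate each candidate on input x1=1, x2=1, x3=1:
  g3 stuck-at-0: g1=0, g2=1, g3=0 [stuck-at-0], g4=1 → 1 — matches
  g4 stuck-at-0: g1=0, g2=1, g3=0, g4=0 [stuck-at-0] → 0 — eliminated
Only g3 stuck-at-0 reproduces the observed 1.

g3 stuck-at-0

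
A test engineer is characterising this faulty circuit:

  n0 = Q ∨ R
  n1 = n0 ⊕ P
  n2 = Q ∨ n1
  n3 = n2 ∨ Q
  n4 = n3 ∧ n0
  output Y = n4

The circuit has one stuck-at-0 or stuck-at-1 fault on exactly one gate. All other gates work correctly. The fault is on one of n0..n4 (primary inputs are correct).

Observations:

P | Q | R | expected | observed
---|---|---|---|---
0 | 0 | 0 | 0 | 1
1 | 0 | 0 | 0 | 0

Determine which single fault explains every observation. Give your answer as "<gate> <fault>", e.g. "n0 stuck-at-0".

n0 stuck-at-1

Fault-free values for test 1 (P=0, Q=0, R=0): n0=0, n1=0, n2=0, n3=0, n4=0, giving Y=0. Observed 1.
Test 1: faults giving observed 1 are {n0 stuck-at-1, n4 stuck-at-1}.
Test 2 (P=1, Q=0, R=0): fault-free n0=0, n1=1, n2=1, n3=1, n4=0 → 0; observed 0. Eliminates n4 stuck-at-1.
Only n0 stuck-at-1 is consistent with every test.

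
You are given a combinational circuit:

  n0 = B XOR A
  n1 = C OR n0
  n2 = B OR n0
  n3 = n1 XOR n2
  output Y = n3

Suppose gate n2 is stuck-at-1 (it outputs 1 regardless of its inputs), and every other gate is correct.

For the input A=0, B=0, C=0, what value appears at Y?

Propagate with n2 forced: n0=0, n1=0, n2=1 [stuck-at-1], n3=1.
So Y = 1. (Without the fault it would be 0.)

1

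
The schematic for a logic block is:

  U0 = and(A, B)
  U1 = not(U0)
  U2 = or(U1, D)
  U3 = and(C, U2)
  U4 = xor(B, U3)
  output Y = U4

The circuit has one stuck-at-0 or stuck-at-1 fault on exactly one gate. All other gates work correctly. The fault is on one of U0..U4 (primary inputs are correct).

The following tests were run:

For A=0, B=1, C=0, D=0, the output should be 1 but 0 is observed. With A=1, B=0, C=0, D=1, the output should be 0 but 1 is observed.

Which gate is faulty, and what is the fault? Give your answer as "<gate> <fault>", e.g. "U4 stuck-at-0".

U3 stuck-at-1

Fault-free values for test 1 (A=0, B=1, C=0, D=0): U0=0, U1=1, U2=1, U3=0, U4=1, giving Y=1. Observed 0.
Test 1: faults giving observed 0 are {U3 stuck-at-1, U4 stuck-at-0}.
Test 2 (A=1, B=0, C=0, D=1): fault-free U0=0, U1=1, U2=1, U3=0, U4=0 → 0; observed 1. Eliminates U4 stuck-at-0.
Only U3 stuck-at-1 is consistent with every test.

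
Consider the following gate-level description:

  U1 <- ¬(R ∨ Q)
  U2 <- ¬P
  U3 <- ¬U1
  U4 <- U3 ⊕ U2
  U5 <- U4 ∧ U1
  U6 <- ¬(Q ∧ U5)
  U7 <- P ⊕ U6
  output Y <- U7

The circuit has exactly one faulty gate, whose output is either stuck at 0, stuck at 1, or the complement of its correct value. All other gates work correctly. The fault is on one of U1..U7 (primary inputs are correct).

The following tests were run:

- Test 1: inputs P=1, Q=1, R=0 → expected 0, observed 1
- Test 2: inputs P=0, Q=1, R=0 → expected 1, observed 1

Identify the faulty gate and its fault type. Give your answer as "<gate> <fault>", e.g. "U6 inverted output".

U7 stuck-at-1

Fault-free values for test 1 (P=1, Q=1, R=0): U1=0, U2=0, U3=1, U4=1, U5=0, U6=1, U7=0, giving Y=0. Observed 1.
Test 1: faults giving observed 1 are {U5 stuck-at-1, U5 inverted output, U6 stuck-at-0, U6 inverted output, U7 stuck-at-1, U7 inverted output}.
Test 2 (P=0, Q=1, R=0): fault-free U1=0, U2=1, U3=1, U4=0, U5=0, U6=1, U7=1 → 1; observed 1. Eliminates U5 stuck-at-1, U5 inverted output, U6 stuck-at-0, U6 inverted output, U7 inverted output.
Only U7 stuck-at-1 is consistent with every test.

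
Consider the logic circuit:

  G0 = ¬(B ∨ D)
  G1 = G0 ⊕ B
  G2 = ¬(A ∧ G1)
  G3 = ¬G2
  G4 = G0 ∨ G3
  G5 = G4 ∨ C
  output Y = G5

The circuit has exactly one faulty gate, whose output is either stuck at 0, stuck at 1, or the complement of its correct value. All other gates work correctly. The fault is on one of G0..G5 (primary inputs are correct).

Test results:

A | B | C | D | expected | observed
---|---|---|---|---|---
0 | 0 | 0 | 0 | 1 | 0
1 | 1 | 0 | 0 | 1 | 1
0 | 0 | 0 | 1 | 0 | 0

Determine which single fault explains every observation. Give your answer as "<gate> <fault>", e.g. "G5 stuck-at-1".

G0 stuck-at-0

Fault-free values for test 1 (A=0, B=0, C=0, D=0): G0=1, G1=1, G2=1, G3=0, G4=1, G5=1, giving Y=1. Observed 0.
Test 1: faults giving observed 0 are {G0 stuck-at-0, G0 inverted output, G4 stuck-at-0, G4 inverted output, G5 stuck-at-0, G5 inverted output}.
Test 2 (A=1, B=1, C=0, D=0): fault-free G0=0, G1=1, G2=0, G3=1, G4=1, G5=1 → 1; observed 1. Eliminates G4 stuck-at-0, G4 inverted output, G5 stuck-at-0, G5 inverted output.
Test 3 (A=0, B=0, C=0, D=1): fault-free G0=0, G1=0, G2=1, G3=0, G4=0, G5=0 → 0; observed 0. Eliminates G0 inverted output.
Only G0 stuck-at-0 is consistent with every test.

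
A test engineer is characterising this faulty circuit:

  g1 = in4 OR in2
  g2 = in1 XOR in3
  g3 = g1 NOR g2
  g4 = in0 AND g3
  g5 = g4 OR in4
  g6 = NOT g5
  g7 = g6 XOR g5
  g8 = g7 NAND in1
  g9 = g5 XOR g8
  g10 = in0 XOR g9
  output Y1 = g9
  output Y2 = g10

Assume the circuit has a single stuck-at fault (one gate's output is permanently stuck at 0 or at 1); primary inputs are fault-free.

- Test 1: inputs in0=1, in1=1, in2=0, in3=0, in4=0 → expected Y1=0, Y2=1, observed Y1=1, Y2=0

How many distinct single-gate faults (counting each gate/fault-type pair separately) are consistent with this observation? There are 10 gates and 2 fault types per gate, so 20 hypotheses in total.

8

Fault-free: g1=0, g2=1, g3=0, g4=0, g5=0, g6=1, g7=1, g8=0, g9=0, g10=1 → Y1=0, Y2=1. Observed Y1=1, Y2=0.
  g1: none of the 2 fault types match ✗
  g2: stuck-at-0 ✓; others ✗
  g3: stuck-at-1 ✓; others ✗
  g4: stuck-at-1 ✓; others ✗
  g5: stuck-at-1 ✓; others ✗
  g6: stuck-at-0 ✓; others ✗
  g7: stuck-at-0 ✓; others ✗
  g8: stuck-at-1 ✓; others ✗
  g9: stuck-at-1 ✓; others ✗
  g10: none of the 2 fault types match ✗
Consistent faults: {g2 stuck-at-0, g3 stuck-at-1, g4 stuck-at-1, g5 stuck-at-1, g6 stuck-at-0, g7 stuck-at-0, g8 stuck-at-1, g9 stuck-at-1} — 8 in all.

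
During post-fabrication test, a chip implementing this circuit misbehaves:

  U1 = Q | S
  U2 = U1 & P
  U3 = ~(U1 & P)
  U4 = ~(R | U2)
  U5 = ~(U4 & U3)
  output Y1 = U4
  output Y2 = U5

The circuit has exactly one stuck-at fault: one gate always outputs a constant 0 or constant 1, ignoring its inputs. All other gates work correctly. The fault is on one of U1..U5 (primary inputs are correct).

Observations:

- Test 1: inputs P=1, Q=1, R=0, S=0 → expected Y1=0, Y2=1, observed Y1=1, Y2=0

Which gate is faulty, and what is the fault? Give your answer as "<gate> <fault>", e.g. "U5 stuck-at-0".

Fault-free values for test 1 (P=1, Q=1, R=0, S=0): U1=1, U2=1, U3=0, U4=0, U5=1, giving Y1=0, Y2=1. Observed Y1=1, Y2=0.
Test 1: faults giving observed Y1=1, Y2=0 are {U1 stuck-at-0}.
Only U1 stuck-at-0 is consistent with every test.

U1 stuck-at-0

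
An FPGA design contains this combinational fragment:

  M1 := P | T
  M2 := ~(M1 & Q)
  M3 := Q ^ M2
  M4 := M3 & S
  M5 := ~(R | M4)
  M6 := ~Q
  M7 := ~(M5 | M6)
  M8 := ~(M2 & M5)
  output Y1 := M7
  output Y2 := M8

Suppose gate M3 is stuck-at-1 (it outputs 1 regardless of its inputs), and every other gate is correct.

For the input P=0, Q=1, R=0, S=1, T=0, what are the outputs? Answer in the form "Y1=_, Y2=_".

Y1=1, Y2=1

Propagate with M3 forced: M1=0, M2=1, M3=1 [stuck-at-1], M4=1, M5=0, M6=0, M7=1, M8=1.
So the outputs are Y1=1, Y2=1. (Without the fault they would be Y1=0, Y2=0.)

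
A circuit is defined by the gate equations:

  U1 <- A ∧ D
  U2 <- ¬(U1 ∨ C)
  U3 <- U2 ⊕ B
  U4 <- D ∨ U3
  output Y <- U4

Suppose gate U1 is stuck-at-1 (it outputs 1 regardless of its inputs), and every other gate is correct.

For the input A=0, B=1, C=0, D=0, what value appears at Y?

1

Propagate with U1 forced: U1=1 [stuck-at-1], U2=0, U3=1, U4=1.
So Y = 1. (Without the fault it would be 0.)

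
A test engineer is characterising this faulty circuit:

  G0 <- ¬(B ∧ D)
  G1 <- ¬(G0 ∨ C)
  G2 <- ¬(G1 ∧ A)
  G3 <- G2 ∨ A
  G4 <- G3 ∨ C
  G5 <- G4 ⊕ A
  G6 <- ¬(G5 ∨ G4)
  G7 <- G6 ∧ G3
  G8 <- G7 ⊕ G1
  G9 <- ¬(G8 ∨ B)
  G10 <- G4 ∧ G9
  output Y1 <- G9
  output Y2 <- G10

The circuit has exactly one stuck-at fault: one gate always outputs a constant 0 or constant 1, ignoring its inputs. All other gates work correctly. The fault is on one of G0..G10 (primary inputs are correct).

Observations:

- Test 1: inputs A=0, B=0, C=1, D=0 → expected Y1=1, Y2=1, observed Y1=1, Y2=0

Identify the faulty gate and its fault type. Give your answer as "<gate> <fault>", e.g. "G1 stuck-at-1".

G10 stuck-at-0

Fault-free values for test 1 (A=0, B=0, C=1, D=0): G0=1, G1=0, G2=1, G3=1, G4=1, G5=1, G6=0, G7=0, G8=0, G9=1, G10=1, giving Y1=1, Y2=1. Observed Y1=1, Y2=0.
Test 1: faults giving observed Y1=1, Y2=0 are {G10 stuck-at-0}.
Only G10 stuck-at-0 is consistent with every test.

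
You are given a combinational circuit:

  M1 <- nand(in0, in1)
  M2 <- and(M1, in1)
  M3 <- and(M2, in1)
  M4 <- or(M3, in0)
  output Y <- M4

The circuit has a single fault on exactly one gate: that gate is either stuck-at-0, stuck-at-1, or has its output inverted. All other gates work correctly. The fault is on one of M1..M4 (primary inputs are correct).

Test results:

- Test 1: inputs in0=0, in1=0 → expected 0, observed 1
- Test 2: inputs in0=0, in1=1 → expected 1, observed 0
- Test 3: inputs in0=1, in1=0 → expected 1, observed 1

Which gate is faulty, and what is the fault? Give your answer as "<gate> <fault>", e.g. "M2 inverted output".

M3 inverted output

Fault-free values for test 1 (in0=0, in1=0): M1=1, M2=0, M3=0, M4=0, giving Y=0. Observed 1.
Test 1: faults giving observed 1 are {M3 stuck-at-1, M3 inverted output, M4 stuck-at-1, M4 inverted output}.
Test 2 (in0=0, in1=1): fault-free M1=1, M2=1, M3=1, M4=1 → 1; observed 0. Eliminates M3 stuck-at-1, M4 stuck-at-1.
Test 3 (in0=1, in1=0): fault-free M1=1, M2=0, M3=0, M4=1 → 1; observed 1. Eliminates M4 inverted output.
Only M3 inverted output is consistent with every test.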